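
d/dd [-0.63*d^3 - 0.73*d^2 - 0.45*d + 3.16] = -1.89*d^2 - 1.46*d - 0.45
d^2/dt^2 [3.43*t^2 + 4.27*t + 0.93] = 6.86000000000000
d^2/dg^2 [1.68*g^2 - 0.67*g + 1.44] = 3.36000000000000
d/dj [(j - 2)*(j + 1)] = 2*j - 1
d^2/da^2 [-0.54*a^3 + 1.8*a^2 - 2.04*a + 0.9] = 3.6 - 3.24*a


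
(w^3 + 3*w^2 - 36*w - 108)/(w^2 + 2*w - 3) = (w^2 - 36)/(w - 1)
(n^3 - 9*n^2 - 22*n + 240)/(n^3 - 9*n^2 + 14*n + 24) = (n^2 - 3*n - 40)/(n^2 - 3*n - 4)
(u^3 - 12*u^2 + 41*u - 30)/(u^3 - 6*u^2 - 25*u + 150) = (u - 1)/(u + 5)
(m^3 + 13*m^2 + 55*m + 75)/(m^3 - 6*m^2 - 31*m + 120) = (m^2 + 8*m + 15)/(m^2 - 11*m + 24)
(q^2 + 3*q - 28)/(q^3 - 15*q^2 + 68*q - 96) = (q + 7)/(q^2 - 11*q + 24)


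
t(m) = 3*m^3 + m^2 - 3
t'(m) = 9*m^2 + 2*m = m*(9*m + 2)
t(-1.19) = -6.64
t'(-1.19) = 10.36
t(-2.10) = -26.37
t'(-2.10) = 35.49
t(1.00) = 1.00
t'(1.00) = 11.00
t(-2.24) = -31.70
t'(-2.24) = 40.68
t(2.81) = 71.46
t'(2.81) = 76.68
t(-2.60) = -48.97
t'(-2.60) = 55.64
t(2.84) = 73.78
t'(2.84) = 78.27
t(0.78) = -0.97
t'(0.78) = 7.04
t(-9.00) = -2109.00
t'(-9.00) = 711.00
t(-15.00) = -9903.00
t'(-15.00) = 1995.00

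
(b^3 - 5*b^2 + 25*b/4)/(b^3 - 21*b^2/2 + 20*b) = (b - 5/2)/(b - 8)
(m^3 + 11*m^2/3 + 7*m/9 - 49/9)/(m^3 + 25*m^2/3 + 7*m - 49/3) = (m + 7/3)/(m + 7)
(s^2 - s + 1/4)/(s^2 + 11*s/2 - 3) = (s - 1/2)/(s + 6)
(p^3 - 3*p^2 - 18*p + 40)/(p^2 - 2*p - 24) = (p^2 - 7*p + 10)/(p - 6)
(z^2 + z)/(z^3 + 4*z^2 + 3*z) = 1/(z + 3)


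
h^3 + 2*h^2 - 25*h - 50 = (h - 5)*(h + 2)*(h + 5)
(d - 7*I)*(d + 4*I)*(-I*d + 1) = -I*d^3 - 2*d^2 - 31*I*d + 28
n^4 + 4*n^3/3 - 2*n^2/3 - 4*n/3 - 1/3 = (n - 1)*(n + 1/3)*(n + 1)^2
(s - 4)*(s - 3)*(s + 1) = s^3 - 6*s^2 + 5*s + 12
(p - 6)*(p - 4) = p^2 - 10*p + 24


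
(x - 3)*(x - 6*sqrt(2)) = x^2 - 6*sqrt(2)*x - 3*x + 18*sqrt(2)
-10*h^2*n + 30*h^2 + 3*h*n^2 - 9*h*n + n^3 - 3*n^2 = (-2*h + n)*(5*h + n)*(n - 3)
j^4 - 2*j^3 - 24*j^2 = j^2*(j - 6)*(j + 4)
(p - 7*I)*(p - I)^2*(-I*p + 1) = -I*p^4 - 8*p^3 + 6*I*p^2 - 8*p + 7*I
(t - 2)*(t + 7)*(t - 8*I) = t^3 + 5*t^2 - 8*I*t^2 - 14*t - 40*I*t + 112*I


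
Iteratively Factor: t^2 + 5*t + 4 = (t + 1)*(t + 4)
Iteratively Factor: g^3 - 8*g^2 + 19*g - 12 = (g - 3)*(g^2 - 5*g + 4) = (g - 4)*(g - 3)*(g - 1)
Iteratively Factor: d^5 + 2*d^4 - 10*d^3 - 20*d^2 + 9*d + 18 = (d + 2)*(d^4 - 10*d^2 + 9) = (d - 1)*(d + 2)*(d^3 + d^2 - 9*d - 9) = (d - 1)*(d + 1)*(d + 2)*(d^2 - 9) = (d - 1)*(d + 1)*(d + 2)*(d + 3)*(d - 3)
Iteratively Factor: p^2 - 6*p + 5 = (p - 1)*(p - 5)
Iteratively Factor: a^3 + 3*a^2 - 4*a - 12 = (a + 2)*(a^2 + a - 6) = (a - 2)*(a + 2)*(a + 3)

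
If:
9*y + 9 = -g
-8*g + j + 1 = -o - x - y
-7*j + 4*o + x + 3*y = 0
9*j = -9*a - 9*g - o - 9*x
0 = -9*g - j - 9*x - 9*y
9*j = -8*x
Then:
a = 2116/10023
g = -594/3341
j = -3816/3341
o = -5295/3341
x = 4293/3341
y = -3275/3341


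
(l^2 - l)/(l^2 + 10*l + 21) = l*(l - 1)/(l^2 + 10*l + 21)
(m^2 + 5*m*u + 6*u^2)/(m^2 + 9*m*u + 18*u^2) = (m + 2*u)/(m + 6*u)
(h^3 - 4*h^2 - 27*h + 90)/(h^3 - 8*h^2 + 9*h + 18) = (h + 5)/(h + 1)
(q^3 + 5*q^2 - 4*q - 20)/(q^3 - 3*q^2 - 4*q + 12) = (q + 5)/(q - 3)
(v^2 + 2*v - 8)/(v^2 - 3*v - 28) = (v - 2)/(v - 7)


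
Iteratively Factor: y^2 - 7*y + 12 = (y - 3)*(y - 4)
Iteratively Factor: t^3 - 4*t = (t - 2)*(t^2 + 2*t) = (t - 2)*(t + 2)*(t)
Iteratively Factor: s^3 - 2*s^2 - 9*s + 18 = (s - 3)*(s^2 + s - 6) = (s - 3)*(s + 3)*(s - 2)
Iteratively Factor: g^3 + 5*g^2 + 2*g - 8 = (g + 2)*(g^2 + 3*g - 4) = (g - 1)*(g + 2)*(g + 4)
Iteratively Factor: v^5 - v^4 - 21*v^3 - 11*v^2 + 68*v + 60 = (v + 2)*(v^4 - 3*v^3 - 15*v^2 + 19*v + 30) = (v + 2)*(v + 3)*(v^3 - 6*v^2 + 3*v + 10) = (v + 1)*(v + 2)*(v + 3)*(v^2 - 7*v + 10) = (v - 2)*(v + 1)*(v + 2)*(v + 3)*(v - 5)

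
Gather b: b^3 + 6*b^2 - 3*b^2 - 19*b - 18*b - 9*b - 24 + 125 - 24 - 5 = b^3 + 3*b^2 - 46*b + 72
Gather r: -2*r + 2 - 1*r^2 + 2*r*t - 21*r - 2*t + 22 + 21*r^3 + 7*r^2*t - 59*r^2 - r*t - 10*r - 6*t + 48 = 21*r^3 + r^2*(7*t - 60) + r*(t - 33) - 8*t + 72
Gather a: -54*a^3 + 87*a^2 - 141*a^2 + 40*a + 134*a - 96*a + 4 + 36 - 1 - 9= -54*a^3 - 54*a^2 + 78*a + 30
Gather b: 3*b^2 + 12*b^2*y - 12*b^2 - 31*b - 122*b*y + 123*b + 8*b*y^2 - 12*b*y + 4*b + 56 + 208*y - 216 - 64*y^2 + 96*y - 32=b^2*(12*y - 9) + b*(8*y^2 - 134*y + 96) - 64*y^2 + 304*y - 192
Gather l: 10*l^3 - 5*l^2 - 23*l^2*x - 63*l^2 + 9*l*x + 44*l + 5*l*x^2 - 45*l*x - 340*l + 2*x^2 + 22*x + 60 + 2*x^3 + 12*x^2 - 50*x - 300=10*l^3 + l^2*(-23*x - 68) + l*(5*x^2 - 36*x - 296) + 2*x^3 + 14*x^2 - 28*x - 240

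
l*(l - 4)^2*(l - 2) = l^4 - 10*l^3 + 32*l^2 - 32*l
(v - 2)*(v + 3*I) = v^2 - 2*v + 3*I*v - 6*I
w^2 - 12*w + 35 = (w - 7)*(w - 5)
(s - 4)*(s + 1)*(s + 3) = s^3 - 13*s - 12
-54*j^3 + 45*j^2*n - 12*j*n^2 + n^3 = (-6*j + n)*(-3*j + n)^2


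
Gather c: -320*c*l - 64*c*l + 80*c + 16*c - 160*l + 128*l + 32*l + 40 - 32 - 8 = c*(96 - 384*l)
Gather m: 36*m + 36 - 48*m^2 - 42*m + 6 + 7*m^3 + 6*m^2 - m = 7*m^3 - 42*m^2 - 7*m + 42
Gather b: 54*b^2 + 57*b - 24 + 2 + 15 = 54*b^2 + 57*b - 7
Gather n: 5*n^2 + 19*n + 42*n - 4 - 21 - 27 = 5*n^2 + 61*n - 52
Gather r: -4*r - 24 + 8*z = -4*r + 8*z - 24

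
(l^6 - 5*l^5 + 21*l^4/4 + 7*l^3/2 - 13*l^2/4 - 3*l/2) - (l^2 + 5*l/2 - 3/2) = l^6 - 5*l^5 + 21*l^4/4 + 7*l^3/2 - 17*l^2/4 - 4*l + 3/2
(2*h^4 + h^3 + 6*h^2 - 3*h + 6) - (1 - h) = 2*h^4 + h^3 + 6*h^2 - 2*h + 5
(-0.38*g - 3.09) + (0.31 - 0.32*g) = -0.7*g - 2.78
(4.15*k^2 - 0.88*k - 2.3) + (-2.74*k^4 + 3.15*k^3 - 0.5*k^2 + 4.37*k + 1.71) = -2.74*k^4 + 3.15*k^3 + 3.65*k^2 + 3.49*k - 0.59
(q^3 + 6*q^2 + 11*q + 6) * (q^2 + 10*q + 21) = q^5 + 16*q^4 + 92*q^3 + 242*q^2 + 291*q + 126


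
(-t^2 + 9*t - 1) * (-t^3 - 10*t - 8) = t^5 - 9*t^4 + 11*t^3 - 82*t^2 - 62*t + 8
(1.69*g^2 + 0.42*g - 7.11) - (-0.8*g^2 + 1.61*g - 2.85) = 2.49*g^2 - 1.19*g - 4.26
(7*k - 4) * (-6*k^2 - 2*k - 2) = -42*k^3 + 10*k^2 - 6*k + 8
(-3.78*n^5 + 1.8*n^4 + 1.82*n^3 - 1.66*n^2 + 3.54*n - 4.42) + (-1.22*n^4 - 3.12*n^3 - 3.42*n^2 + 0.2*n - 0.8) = -3.78*n^5 + 0.58*n^4 - 1.3*n^3 - 5.08*n^2 + 3.74*n - 5.22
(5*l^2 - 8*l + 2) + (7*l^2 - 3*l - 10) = 12*l^2 - 11*l - 8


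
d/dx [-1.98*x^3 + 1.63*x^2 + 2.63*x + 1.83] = -5.94*x^2 + 3.26*x + 2.63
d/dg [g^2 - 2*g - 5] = 2*g - 2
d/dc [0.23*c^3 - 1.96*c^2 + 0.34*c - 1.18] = 0.69*c^2 - 3.92*c + 0.34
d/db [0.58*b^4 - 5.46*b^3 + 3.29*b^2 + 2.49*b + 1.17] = 2.32*b^3 - 16.38*b^2 + 6.58*b + 2.49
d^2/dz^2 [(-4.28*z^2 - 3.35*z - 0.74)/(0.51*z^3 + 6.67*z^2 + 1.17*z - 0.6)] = (-2.226456*z^6 - 5.22800999999998*z^5 - 55.3606019999995*z^4 - 285.888004*z^3 - 315.252624*z^2 - 116.448156*z - 15.733932)/(0.132651*z^9 + 5.204601*z^8 + 68.980968*z^7 + 320.152717*z^6 + 146.004336*z^5 - 54.836451*z^4 - 25.941627*z^3 + 4.73958*z^2 + 1.2636*z - 0.216)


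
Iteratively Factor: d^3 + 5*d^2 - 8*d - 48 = (d + 4)*(d^2 + d - 12) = (d + 4)^2*(d - 3)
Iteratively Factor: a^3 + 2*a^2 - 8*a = (a)*(a^2 + 2*a - 8) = a*(a - 2)*(a + 4)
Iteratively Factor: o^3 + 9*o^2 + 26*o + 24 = (o + 2)*(o^2 + 7*o + 12) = (o + 2)*(o + 4)*(o + 3)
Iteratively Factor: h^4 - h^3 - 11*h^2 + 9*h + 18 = (h + 3)*(h^3 - 4*h^2 + h + 6) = (h - 2)*(h + 3)*(h^2 - 2*h - 3) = (h - 2)*(h + 1)*(h + 3)*(h - 3)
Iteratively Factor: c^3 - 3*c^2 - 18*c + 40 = (c - 2)*(c^2 - c - 20) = (c - 5)*(c - 2)*(c + 4)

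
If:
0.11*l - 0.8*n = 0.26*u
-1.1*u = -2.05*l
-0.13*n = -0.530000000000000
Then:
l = -8.71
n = 4.08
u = -16.23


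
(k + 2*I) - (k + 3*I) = -I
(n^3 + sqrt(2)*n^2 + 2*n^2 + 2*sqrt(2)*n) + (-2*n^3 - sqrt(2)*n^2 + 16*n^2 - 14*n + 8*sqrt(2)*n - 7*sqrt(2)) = -n^3 + 18*n^2 - 14*n + 10*sqrt(2)*n - 7*sqrt(2)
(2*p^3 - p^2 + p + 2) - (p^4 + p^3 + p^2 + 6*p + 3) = -p^4 + p^3 - 2*p^2 - 5*p - 1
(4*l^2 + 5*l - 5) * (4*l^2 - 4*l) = 16*l^4 + 4*l^3 - 40*l^2 + 20*l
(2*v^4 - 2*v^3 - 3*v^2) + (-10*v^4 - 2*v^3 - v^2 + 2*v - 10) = -8*v^4 - 4*v^3 - 4*v^2 + 2*v - 10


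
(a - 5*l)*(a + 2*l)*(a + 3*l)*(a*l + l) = a^4*l + a^3*l - 19*a^2*l^3 - 30*a*l^4 - 19*a*l^3 - 30*l^4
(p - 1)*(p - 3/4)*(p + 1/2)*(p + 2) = p^4 + 3*p^3/4 - 21*p^2/8 + p/8 + 3/4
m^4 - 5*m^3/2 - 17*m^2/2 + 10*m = m*(m - 4)*(m - 1)*(m + 5/2)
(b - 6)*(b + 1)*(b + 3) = b^3 - 2*b^2 - 21*b - 18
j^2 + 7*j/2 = j*(j + 7/2)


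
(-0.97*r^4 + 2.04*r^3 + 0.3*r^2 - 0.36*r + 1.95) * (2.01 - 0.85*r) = 0.8245*r^5 - 3.6837*r^4 + 3.8454*r^3 + 0.909*r^2 - 2.3811*r + 3.9195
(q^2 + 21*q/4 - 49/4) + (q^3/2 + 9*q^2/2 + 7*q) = q^3/2 + 11*q^2/2 + 49*q/4 - 49/4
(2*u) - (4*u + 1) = -2*u - 1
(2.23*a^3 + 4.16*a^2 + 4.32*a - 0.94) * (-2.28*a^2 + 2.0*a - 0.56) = -5.0844*a^5 - 5.0248*a^4 - 2.7784*a^3 + 8.4536*a^2 - 4.2992*a + 0.5264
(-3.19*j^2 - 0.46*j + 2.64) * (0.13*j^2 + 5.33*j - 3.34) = -0.4147*j^4 - 17.0625*j^3 + 8.546*j^2 + 15.6076*j - 8.8176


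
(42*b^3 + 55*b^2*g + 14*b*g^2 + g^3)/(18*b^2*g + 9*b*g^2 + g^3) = (7*b^2 + 8*b*g + g^2)/(g*(3*b + g))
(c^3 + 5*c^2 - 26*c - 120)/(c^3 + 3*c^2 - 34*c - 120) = (c^2 + c - 30)/(c^2 - c - 30)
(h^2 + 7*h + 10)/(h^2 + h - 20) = (h + 2)/(h - 4)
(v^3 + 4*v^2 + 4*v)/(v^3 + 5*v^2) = (v^2 + 4*v + 4)/(v*(v + 5))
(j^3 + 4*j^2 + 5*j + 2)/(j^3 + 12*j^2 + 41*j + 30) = (j^2 + 3*j + 2)/(j^2 + 11*j + 30)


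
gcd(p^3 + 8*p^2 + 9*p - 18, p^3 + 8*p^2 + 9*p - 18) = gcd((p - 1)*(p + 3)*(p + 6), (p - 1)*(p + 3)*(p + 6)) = p^3 + 8*p^2 + 9*p - 18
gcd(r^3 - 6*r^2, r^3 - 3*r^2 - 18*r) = r^2 - 6*r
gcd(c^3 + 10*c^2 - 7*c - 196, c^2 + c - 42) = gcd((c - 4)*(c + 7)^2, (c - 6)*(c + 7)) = c + 7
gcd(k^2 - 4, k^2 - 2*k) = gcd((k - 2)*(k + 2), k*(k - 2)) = k - 2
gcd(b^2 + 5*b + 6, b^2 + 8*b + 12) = b + 2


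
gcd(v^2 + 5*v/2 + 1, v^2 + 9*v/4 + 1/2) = v + 2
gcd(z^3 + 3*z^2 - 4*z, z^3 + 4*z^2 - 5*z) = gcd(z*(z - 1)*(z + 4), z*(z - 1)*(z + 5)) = z^2 - z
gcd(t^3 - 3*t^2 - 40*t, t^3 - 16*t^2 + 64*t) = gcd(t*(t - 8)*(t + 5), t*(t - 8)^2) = t^2 - 8*t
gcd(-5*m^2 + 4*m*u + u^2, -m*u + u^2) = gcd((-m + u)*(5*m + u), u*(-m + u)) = -m + u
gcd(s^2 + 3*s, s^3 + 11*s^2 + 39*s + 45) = s + 3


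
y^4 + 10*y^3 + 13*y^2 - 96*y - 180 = (y - 3)*(y + 2)*(y + 5)*(y + 6)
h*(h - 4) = h^2 - 4*h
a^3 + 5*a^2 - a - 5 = (a - 1)*(a + 1)*(a + 5)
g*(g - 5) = g^2 - 5*g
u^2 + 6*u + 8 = (u + 2)*(u + 4)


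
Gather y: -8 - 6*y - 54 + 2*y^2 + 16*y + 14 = 2*y^2 + 10*y - 48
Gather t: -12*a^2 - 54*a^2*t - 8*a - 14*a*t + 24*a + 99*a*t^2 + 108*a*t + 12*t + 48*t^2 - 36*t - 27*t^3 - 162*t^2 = -12*a^2 + 16*a - 27*t^3 + t^2*(99*a - 114) + t*(-54*a^2 + 94*a - 24)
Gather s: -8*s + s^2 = s^2 - 8*s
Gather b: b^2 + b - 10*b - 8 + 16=b^2 - 9*b + 8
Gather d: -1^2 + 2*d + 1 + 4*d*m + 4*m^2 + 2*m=d*(4*m + 2) + 4*m^2 + 2*m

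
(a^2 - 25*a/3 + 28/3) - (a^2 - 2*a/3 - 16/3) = 44/3 - 23*a/3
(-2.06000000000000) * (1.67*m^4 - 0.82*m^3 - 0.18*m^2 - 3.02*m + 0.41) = -3.4402*m^4 + 1.6892*m^3 + 0.3708*m^2 + 6.2212*m - 0.8446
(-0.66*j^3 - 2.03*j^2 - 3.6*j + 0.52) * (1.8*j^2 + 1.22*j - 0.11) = -1.188*j^5 - 4.4592*j^4 - 8.884*j^3 - 3.2327*j^2 + 1.0304*j - 0.0572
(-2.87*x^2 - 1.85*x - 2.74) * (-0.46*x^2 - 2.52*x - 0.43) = 1.3202*x^4 + 8.0834*x^3 + 7.1565*x^2 + 7.7003*x + 1.1782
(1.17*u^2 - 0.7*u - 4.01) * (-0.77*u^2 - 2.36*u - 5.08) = -0.9009*u^4 - 2.2222*u^3 - 1.2039*u^2 + 13.0196*u + 20.3708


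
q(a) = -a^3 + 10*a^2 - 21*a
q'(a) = -3*a^2 + 20*a - 21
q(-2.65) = 144.48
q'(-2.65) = -95.07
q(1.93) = -10.47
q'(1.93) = 6.43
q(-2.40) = 121.82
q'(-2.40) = -86.28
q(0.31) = -5.58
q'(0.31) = -15.09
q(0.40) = -6.86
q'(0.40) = -13.48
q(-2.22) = 106.85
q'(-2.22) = -80.19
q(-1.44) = 53.96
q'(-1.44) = -56.02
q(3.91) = 10.99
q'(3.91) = 11.34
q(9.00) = -108.00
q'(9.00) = -84.00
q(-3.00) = 180.00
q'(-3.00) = -108.00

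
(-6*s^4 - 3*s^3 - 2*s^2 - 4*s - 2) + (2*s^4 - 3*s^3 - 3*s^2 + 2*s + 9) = -4*s^4 - 6*s^3 - 5*s^2 - 2*s + 7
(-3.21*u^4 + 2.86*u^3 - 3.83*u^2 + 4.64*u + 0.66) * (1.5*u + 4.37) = -4.815*u^5 - 9.7377*u^4 + 6.7532*u^3 - 9.7771*u^2 + 21.2668*u + 2.8842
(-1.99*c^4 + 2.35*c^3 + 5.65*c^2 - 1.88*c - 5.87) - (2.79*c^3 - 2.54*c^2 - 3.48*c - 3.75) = -1.99*c^4 - 0.44*c^3 + 8.19*c^2 + 1.6*c - 2.12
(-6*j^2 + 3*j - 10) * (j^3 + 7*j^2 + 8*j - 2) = -6*j^5 - 39*j^4 - 37*j^3 - 34*j^2 - 86*j + 20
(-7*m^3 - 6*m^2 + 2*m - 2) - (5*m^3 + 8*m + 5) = -12*m^3 - 6*m^2 - 6*m - 7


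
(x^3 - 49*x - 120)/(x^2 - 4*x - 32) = (x^2 + 8*x + 15)/(x + 4)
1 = 1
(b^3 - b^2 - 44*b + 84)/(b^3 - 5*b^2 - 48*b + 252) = (b - 2)/(b - 6)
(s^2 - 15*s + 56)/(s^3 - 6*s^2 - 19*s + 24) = (s - 7)/(s^2 + 2*s - 3)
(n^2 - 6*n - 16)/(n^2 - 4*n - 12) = (n - 8)/(n - 6)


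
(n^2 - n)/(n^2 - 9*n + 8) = n/(n - 8)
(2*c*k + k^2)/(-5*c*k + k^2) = (-2*c - k)/(5*c - k)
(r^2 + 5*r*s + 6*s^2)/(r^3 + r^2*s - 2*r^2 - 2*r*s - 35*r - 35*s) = (r^2 + 5*r*s + 6*s^2)/(r^3 + r^2*s - 2*r^2 - 2*r*s - 35*r - 35*s)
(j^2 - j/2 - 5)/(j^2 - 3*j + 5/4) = 2*(j + 2)/(2*j - 1)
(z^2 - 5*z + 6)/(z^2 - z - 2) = (z - 3)/(z + 1)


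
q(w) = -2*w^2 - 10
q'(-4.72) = 18.88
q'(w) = -4*w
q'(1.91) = -7.64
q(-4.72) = -54.56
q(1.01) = -12.04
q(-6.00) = -82.00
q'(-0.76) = 3.04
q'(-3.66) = 14.64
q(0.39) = -10.30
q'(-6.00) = 24.00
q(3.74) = -37.98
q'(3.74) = -14.96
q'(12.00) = -48.00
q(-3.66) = -36.79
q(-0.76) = -11.16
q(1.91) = -17.30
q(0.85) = -11.44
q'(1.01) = -4.04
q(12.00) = -298.00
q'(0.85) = -3.40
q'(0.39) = -1.56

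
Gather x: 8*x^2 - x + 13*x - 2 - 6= 8*x^2 + 12*x - 8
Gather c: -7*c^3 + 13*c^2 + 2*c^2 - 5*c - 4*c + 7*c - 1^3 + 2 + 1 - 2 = -7*c^3 + 15*c^2 - 2*c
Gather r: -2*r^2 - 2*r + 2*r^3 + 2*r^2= 2*r^3 - 2*r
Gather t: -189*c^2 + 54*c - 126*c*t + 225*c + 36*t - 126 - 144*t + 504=-189*c^2 + 279*c + t*(-126*c - 108) + 378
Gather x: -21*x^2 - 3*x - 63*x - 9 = -21*x^2 - 66*x - 9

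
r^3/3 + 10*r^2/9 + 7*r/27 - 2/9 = (r/3 + 1)*(r - 1/3)*(r + 2/3)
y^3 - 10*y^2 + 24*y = y*(y - 6)*(y - 4)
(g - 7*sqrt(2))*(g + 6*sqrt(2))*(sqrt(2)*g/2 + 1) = sqrt(2)*g^3/2 - 43*sqrt(2)*g - 84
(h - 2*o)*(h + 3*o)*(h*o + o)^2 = h^4*o^2 + h^3*o^3 + 2*h^3*o^2 - 6*h^2*o^4 + 2*h^2*o^3 + h^2*o^2 - 12*h*o^4 + h*o^3 - 6*o^4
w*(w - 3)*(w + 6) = w^3 + 3*w^2 - 18*w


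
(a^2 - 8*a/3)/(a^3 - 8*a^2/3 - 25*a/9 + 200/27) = 9*a/(9*a^2 - 25)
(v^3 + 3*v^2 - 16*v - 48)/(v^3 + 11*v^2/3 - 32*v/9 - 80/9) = 9*(v^2 - v - 12)/(9*v^2 - 3*v - 20)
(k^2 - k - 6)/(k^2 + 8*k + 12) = (k - 3)/(k + 6)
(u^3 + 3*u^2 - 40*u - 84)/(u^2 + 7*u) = u - 4 - 12/u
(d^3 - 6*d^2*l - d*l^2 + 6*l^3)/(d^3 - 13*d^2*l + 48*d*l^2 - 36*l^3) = (d + l)/(d - 6*l)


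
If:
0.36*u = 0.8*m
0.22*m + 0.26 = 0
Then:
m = -1.18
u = -2.63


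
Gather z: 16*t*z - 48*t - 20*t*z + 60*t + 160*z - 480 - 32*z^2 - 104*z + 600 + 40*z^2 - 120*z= 12*t + 8*z^2 + z*(-4*t - 64) + 120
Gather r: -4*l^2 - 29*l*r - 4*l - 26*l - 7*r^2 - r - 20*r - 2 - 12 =-4*l^2 - 30*l - 7*r^2 + r*(-29*l - 21) - 14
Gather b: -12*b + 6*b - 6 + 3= -6*b - 3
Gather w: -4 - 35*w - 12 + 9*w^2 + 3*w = 9*w^2 - 32*w - 16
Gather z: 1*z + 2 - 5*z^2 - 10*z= -5*z^2 - 9*z + 2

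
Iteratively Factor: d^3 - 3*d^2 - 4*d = (d)*(d^2 - 3*d - 4) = d*(d - 4)*(d + 1)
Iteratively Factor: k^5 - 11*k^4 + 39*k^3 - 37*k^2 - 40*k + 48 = (k - 4)*(k^4 - 7*k^3 + 11*k^2 + 7*k - 12) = (k - 4)*(k - 1)*(k^3 - 6*k^2 + 5*k + 12) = (k - 4)^2*(k - 1)*(k^2 - 2*k - 3) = (k - 4)^2*(k - 3)*(k - 1)*(k + 1)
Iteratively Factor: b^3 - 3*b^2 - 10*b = (b - 5)*(b^2 + 2*b) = b*(b - 5)*(b + 2)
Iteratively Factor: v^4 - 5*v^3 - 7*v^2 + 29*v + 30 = (v - 3)*(v^3 - 2*v^2 - 13*v - 10) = (v - 3)*(v + 1)*(v^2 - 3*v - 10) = (v - 5)*(v - 3)*(v + 1)*(v + 2)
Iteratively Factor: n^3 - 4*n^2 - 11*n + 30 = (n - 2)*(n^2 - 2*n - 15) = (n - 2)*(n + 3)*(n - 5)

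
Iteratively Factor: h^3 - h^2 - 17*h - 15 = (h + 1)*(h^2 - 2*h - 15) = (h + 1)*(h + 3)*(h - 5)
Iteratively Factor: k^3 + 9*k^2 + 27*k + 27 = (k + 3)*(k^2 + 6*k + 9) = (k + 3)^2*(k + 3)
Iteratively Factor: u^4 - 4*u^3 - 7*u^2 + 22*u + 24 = (u - 3)*(u^3 - u^2 - 10*u - 8) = (u - 4)*(u - 3)*(u^2 + 3*u + 2) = (u - 4)*(u - 3)*(u + 2)*(u + 1)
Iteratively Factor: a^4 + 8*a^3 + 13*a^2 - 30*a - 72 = (a + 3)*(a^3 + 5*a^2 - 2*a - 24) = (a - 2)*(a + 3)*(a^2 + 7*a + 12) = (a - 2)*(a + 3)*(a + 4)*(a + 3)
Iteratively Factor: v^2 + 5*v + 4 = (v + 1)*(v + 4)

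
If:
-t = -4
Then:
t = 4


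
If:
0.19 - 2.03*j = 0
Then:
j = 0.09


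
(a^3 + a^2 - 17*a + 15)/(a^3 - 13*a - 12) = (-a^3 - a^2 + 17*a - 15)/(-a^3 + 13*a + 12)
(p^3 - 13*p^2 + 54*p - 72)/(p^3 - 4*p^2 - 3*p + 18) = (p^2 - 10*p + 24)/(p^2 - p - 6)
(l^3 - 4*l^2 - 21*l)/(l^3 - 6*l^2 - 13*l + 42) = l/(l - 2)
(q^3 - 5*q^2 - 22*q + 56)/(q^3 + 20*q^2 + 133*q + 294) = (q^3 - 5*q^2 - 22*q + 56)/(q^3 + 20*q^2 + 133*q + 294)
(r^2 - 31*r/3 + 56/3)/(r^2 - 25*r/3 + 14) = (r - 8)/(r - 6)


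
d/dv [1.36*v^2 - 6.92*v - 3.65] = 2.72*v - 6.92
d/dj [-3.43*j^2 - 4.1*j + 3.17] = -6.86*j - 4.1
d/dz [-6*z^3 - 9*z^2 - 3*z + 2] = -18*z^2 - 18*z - 3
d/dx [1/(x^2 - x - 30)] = (1 - 2*x)/(-x^2 + x + 30)^2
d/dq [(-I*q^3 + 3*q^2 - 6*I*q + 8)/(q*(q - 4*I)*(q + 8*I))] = (q^4 - 52*I*q^3 + 48*q^2 - 64*I*q - 256)/(q^2*(q^4 + 8*I*q^3 + 48*q^2 + 256*I*q + 1024))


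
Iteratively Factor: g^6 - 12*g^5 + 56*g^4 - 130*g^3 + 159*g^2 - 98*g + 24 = (g - 2)*(g^5 - 10*g^4 + 36*g^3 - 58*g^2 + 43*g - 12) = (g - 3)*(g - 2)*(g^4 - 7*g^3 + 15*g^2 - 13*g + 4) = (g - 3)*(g - 2)*(g - 1)*(g^3 - 6*g^2 + 9*g - 4) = (g - 3)*(g - 2)*(g - 1)^2*(g^2 - 5*g + 4) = (g - 3)*(g - 2)*(g - 1)^3*(g - 4)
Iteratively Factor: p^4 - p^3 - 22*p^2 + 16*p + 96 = (p + 2)*(p^3 - 3*p^2 - 16*p + 48) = (p - 3)*(p + 2)*(p^2 - 16) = (p - 4)*(p - 3)*(p + 2)*(p + 4)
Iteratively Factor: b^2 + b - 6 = (b + 3)*(b - 2)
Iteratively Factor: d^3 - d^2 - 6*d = (d)*(d^2 - d - 6) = d*(d + 2)*(d - 3)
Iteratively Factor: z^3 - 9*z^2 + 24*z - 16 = (z - 4)*(z^2 - 5*z + 4) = (z - 4)*(z - 1)*(z - 4)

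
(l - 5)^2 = l^2 - 10*l + 25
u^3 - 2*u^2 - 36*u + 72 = (u - 6)*(u - 2)*(u + 6)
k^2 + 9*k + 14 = (k + 2)*(k + 7)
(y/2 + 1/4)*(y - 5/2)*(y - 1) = y^3/2 - 3*y^2/2 + 3*y/8 + 5/8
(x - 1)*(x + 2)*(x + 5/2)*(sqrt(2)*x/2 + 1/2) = sqrt(2)*x^4/2 + x^3/2 + 7*sqrt(2)*x^3/4 + sqrt(2)*x^2/4 + 7*x^2/4 - 5*sqrt(2)*x/2 + x/4 - 5/2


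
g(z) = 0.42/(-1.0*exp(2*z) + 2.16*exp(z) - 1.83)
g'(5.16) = 0.00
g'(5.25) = 0.00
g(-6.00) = -0.23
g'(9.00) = 0.00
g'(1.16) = 0.22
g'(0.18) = 0.26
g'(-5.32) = -0.00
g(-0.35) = -0.52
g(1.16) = -0.08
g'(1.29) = 0.15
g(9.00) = 0.00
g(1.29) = -0.06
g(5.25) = -0.00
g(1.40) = -0.04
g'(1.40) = 0.11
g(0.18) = -0.62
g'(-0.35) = -0.34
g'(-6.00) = 0.00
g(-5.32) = -0.23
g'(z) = 0.42*(2.0*exp(2*z) - 2.16*exp(z))/(-1.0*exp(2*z) + 2.16*exp(z) - 1.83)^2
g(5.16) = -0.00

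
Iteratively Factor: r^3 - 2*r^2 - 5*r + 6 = (r - 3)*(r^2 + r - 2) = (r - 3)*(r - 1)*(r + 2)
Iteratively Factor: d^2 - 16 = (d + 4)*(d - 4)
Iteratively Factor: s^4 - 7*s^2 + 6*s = (s - 2)*(s^3 + 2*s^2 - 3*s) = s*(s - 2)*(s^2 + 2*s - 3) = s*(s - 2)*(s + 3)*(s - 1)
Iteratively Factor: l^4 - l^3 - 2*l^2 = (l)*(l^3 - l^2 - 2*l) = l^2*(l^2 - l - 2) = l^2*(l + 1)*(l - 2)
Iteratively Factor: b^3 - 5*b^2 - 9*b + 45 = (b - 5)*(b^2 - 9) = (b - 5)*(b - 3)*(b + 3)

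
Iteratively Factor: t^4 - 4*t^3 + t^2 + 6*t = (t - 3)*(t^3 - t^2 - 2*t) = (t - 3)*(t + 1)*(t^2 - 2*t) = (t - 3)*(t - 2)*(t + 1)*(t)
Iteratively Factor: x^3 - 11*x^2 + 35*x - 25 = (x - 5)*(x^2 - 6*x + 5) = (x - 5)*(x - 1)*(x - 5)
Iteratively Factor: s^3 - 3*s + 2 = (s - 1)*(s^2 + s - 2) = (s - 1)^2*(s + 2)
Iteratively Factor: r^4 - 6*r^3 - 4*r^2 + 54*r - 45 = (r - 5)*(r^3 - r^2 - 9*r + 9) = (r - 5)*(r - 1)*(r^2 - 9) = (r - 5)*(r - 1)*(r + 3)*(r - 3)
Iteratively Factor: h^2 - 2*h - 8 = (h - 4)*(h + 2)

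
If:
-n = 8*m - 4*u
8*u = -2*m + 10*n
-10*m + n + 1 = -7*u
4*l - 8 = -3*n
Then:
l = 353/163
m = -16/163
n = -36/163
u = -41/163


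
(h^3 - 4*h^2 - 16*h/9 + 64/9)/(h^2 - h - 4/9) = (3*h^2 - 8*h - 16)/(3*h + 1)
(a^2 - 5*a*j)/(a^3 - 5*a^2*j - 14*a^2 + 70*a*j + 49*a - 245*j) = a/(a^2 - 14*a + 49)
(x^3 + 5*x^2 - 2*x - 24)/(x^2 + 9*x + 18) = (x^2 + 2*x - 8)/(x + 6)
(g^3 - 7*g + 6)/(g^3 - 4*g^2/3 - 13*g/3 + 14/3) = 3*(g^2 + g - 6)/(3*g^2 - g - 14)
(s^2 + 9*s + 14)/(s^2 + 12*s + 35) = (s + 2)/(s + 5)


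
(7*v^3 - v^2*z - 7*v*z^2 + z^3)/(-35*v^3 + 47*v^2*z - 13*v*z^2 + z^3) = (v + z)/(-5*v + z)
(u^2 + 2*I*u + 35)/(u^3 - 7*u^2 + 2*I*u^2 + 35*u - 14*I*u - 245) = 1/(u - 7)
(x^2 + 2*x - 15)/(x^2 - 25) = (x - 3)/(x - 5)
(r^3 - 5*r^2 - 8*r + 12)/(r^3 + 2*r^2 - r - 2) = (r - 6)/(r + 1)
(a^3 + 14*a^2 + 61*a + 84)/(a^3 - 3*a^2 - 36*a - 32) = (a^2 + 10*a + 21)/(a^2 - 7*a - 8)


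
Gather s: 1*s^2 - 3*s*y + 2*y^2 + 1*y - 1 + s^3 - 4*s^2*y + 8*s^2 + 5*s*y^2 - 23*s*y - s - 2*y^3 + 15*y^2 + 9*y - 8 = s^3 + s^2*(9 - 4*y) + s*(5*y^2 - 26*y - 1) - 2*y^3 + 17*y^2 + 10*y - 9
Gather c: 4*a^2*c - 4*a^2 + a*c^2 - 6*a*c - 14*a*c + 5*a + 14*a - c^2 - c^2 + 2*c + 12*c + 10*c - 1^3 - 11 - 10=-4*a^2 + 19*a + c^2*(a - 2) + c*(4*a^2 - 20*a + 24) - 22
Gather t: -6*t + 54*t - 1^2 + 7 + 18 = 48*t + 24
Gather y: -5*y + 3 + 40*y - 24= 35*y - 21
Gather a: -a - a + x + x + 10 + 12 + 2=-2*a + 2*x + 24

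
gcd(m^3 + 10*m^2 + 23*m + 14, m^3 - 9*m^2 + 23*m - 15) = 1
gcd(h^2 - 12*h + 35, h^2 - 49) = h - 7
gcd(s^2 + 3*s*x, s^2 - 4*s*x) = s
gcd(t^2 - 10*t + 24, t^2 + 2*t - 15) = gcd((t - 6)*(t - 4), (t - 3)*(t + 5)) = 1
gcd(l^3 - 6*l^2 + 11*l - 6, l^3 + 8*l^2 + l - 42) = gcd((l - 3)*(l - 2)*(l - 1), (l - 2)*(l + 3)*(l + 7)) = l - 2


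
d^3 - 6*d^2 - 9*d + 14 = (d - 7)*(d - 1)*(d + 2)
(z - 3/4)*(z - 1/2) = z^2 - 5*z/4 + 3/8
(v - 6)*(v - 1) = v^2 - 7*v + 6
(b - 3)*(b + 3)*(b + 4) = b^3 + 4*b^2 - 9*b - 36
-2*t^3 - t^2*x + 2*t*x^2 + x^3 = (-t + x)*(t + x)*(2*t + x)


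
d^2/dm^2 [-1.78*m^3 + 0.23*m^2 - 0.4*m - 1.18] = 0.46 - 10.68*m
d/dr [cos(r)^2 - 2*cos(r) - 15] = 2*(1 - cos(r))*sin(r)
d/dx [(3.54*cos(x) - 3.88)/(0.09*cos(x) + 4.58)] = -16.5624*sin(x)/(0.09*cos(x) + 4.58)^2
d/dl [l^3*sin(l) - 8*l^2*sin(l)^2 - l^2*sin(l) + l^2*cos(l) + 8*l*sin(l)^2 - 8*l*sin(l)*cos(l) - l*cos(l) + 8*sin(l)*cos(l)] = l^3*cos(l) + 2*l^2*sin(l) - 8*l^2*sin(2*l) - l^2*cos(l) - l*sin(l) + 8*l*sin(2*l) + 2*l*cos(l) - 8*l - cos(l) + 4*sqrt(2)*cos(2*l + pi/4) + 4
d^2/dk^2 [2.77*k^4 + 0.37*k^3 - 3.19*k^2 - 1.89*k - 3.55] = 33.24*k^2 + 2.22*k - 6.38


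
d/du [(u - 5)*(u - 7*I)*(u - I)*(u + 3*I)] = 4*u^3 + u^2*(-15 - 15*I) + u*(34 + 50*I) - 85 - 21*I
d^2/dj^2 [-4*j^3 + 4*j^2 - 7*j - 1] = 8 - 24*j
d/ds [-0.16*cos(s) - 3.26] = 0.16*sin(s)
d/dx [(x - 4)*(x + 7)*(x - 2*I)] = 3*x^2 + x*(6 - 4*I) - 28 - 6*I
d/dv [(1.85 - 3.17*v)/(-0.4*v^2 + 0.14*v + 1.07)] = (-1.268*v^2 + 1.48*v - 3.6509)/(0.16*v^4 - 0.112*v^3 - 0.8364*v^2 + 0.2996*v + 1.1449)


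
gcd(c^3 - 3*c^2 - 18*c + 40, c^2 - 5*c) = c - 5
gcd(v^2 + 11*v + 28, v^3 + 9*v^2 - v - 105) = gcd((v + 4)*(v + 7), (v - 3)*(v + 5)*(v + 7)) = v + 7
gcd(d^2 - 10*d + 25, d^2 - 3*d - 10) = d - 5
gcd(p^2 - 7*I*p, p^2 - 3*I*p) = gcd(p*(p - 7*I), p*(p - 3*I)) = p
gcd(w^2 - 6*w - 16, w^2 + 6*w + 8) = w + 2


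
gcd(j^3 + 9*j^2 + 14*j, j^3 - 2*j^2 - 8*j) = j^2 + 2*j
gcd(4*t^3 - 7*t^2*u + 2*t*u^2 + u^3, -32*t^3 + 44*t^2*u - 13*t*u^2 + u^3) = t - u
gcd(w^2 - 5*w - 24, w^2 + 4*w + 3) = w + 3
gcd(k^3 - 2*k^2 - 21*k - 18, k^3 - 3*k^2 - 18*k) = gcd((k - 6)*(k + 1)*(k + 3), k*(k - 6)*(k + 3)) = k^2 - 3*k - 18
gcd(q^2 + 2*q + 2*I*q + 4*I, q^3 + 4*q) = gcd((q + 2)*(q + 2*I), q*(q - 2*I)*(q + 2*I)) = q + 2*I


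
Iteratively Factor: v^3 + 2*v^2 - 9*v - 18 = (v - 3)*(v^2 + 5*v + 6) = (v - 3)*(v + 2)*(v + 3)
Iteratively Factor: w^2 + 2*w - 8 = (w + 4)*(w - 2)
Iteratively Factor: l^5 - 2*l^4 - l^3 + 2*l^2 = (l + 1)*(l^4 - 3*l^3 + 2*l^2) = l*(l + 1)*(l^3 - 3*l^2 + 2*l) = l*(l - 1)*(l + 1)*(l^2 - 2*l) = l^2*(l - 1)*(l + 1)*(l - 2)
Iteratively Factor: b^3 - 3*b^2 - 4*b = (b + 1)*(b^2 - 4*b) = b*(b + 1)*(b - 4)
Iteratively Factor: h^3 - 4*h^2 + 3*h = (h - 1)*(h^2 - 3*h) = (h - 3)*(h - 1)*(h)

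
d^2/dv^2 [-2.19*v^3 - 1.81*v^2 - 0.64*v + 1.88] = -13.14*v - 3.62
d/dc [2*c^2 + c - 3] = 4*c + 1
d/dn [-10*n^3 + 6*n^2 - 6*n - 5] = -30*n^2 + 12*n - 6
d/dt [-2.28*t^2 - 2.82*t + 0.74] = -4.56*t - 2.82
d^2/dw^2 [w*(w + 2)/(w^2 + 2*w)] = 0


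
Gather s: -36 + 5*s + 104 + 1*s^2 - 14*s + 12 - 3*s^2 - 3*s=-2*s^2 - 12*s + 80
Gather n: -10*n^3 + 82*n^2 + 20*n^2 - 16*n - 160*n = -10*n^3 + 102*n^2 - 176*n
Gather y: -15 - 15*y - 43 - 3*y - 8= -18*y - 66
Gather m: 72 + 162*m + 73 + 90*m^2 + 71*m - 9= 90*m^2 + 233*m + 136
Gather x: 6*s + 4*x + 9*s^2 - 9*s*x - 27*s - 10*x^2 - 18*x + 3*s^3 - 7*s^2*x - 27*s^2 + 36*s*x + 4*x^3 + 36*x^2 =3*s^3 - 18*s^2 - 21*s + 4*x^3 + 26*x^2 + x*(-7*s^2 + 27*s - 14)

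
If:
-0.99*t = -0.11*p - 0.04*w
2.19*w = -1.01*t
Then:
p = -19.8784878487849*w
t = -2.16831683168317*w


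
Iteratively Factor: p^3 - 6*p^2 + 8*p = (p - 2)*(p^2 - 4*p) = (p - 4)*(p - 2)*(p)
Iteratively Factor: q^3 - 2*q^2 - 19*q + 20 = (q - 1)*(q^2 - q - 20) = (q - 1)*(q + 4)*(q - 5)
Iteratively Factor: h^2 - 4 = (h - 2)*(h + 2)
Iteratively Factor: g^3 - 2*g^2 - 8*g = (g + 2)*(g^2 - 4*g) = g*(g + 2)*(g - 4)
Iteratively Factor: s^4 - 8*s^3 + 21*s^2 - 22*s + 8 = (s - 1)*(s^3 - 7*s^2 + 14*s - 8) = (s - 2)*(s - 1)*(s^2 - 5*s + 4) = (s - 2)*(s - 1)^2*(s - 4)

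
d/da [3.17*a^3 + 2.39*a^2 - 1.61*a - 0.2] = 9.51*a^2 + 4.78*a - 1.61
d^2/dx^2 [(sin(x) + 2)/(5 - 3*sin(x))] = 11*(3*sin(x)^2 + 5*sin(x) - 6)/(3*sin(x) - 5)^3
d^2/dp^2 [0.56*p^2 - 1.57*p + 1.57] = 1.12000000000000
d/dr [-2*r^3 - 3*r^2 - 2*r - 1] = -6*r^2 - 6*r - 2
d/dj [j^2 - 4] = 2*j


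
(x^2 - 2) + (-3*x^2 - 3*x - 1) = -2*x^2 - 3*x - 3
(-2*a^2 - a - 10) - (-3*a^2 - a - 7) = a^2 - 3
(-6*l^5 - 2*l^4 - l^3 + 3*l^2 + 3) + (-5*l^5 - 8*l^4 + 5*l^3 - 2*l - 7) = -11*l^5 - 10*l^4 + 4*l^3 + 3*l^2 - 2*l - 4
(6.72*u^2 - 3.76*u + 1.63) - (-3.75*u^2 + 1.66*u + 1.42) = 10.47*u^2 - 5.42*u + 0.21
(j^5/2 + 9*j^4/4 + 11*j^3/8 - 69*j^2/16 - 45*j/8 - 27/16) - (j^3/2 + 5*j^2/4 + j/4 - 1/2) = j^5/2 + 9*j^4/4 + 7*j^3/8 - 89*j^2/16 - 47*j/8 - 19/16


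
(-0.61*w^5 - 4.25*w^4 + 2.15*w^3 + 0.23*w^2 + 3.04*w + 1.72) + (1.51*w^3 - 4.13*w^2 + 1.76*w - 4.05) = -0.61*w^5 - 4.25*w^4 + 3.66*w^3 - 3.9*w^2 + 4.8*w - 2.33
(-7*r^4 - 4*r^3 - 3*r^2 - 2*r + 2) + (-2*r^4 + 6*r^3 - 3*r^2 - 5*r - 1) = -9*r^4 + 2*r^3 - 6*r^2 - 7*r + 1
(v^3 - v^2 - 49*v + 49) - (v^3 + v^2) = -2*v^2 - 49*v + 49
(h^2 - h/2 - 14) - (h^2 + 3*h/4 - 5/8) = -5*h/4 - 107/8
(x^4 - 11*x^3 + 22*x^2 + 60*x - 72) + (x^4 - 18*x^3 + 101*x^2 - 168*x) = 2*x^4 - 29*x^3 + 123*x^2 - 108*x - 72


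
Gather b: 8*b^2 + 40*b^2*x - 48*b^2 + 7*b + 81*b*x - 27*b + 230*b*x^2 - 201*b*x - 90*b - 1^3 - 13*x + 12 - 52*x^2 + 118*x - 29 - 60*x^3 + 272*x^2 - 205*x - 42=b^2*(40*x - 40) + b*(230*x^2 - 120*x - 110) - 60*x^3 + 220*x^2 - 100*x - 60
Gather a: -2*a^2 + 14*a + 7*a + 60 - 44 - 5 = -2*a^2 + 21*a + 11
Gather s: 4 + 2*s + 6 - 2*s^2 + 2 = -2*s^2 + 2*s + 12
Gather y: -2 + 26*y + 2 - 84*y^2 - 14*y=-84*y^2 + 12*y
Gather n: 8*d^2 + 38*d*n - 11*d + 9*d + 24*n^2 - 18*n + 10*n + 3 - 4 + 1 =8*d^2 - 2*d + 24*n^2 + n*(38*d - 8)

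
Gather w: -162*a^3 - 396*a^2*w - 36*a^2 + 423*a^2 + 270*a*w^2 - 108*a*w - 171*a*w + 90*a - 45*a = -162*a^3 + 387*a^2 + 270*a*w^2 + 45*a + w*(-396*a^2 - 279*a)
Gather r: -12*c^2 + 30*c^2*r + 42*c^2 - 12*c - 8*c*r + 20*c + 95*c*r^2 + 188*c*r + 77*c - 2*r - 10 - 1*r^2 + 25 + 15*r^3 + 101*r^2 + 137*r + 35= 30*c^2 + 85*c + 15*r^3 + r^2*(95*c + 100) + r*(30*c^2 + 180*c + 135) + 50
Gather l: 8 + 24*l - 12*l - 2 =12*l + 6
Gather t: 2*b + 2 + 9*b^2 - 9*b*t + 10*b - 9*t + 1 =9*b^2 + 12*b + t*(-9*b - 9) + 3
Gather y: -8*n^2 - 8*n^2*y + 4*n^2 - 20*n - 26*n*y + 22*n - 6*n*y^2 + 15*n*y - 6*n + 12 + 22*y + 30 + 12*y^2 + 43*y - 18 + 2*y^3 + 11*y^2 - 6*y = -4*n^2 - 4*n + 2*y^3 + y^2*(23 - 6*n) + y*(-8*n^2 - 11*n + 59) + 24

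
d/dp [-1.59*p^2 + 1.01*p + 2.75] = 1.01 - 3.18*p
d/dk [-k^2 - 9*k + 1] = -2*k - 9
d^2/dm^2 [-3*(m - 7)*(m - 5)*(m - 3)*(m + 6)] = -36*m^2 + 162*m + 114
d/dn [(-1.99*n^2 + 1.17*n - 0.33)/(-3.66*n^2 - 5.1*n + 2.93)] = (14.4312*n^2 - 14.077*n + 1.7451)/(13.3956*n^4 + 37.332*n^3 + 4.5624*n^2 - 29.886*n + 8.5849)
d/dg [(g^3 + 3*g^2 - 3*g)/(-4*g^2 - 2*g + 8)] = (-g^4 - g^3 + 3*g^2/2 + 12*g - 6)/(4*g^4 + 4*g^3 - 15*g^2 - 8*g + 16)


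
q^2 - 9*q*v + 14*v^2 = (q - 7*v)*(q - 2*v)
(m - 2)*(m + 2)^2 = m^3 + 2*m^2 - 4*m - 8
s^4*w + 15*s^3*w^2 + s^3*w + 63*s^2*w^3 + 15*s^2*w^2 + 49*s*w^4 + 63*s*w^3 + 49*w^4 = (s + w)*(s + 7*w)^2*(s*w + w)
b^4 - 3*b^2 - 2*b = b*(b - 2)*(b + 1)^2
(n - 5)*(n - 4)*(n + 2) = n^3 - 7*n^2 + 2*n + 40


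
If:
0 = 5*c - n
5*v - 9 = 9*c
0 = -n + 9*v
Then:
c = -81/56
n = -405/56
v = -45/56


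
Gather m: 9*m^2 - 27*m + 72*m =9*m^2 + 45*m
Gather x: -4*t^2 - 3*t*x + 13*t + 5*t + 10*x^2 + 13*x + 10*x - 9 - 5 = -4*t^2 + 18*t + 10*x^2 + x*(23 - 3*t) - 14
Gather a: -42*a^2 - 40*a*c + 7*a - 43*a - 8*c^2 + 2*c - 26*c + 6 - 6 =-42*a^2 + a*(-40*c - 36) - 8*c^2 - 24*c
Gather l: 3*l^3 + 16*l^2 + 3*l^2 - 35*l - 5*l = 3*l^3 + 19*l^2 - 40*l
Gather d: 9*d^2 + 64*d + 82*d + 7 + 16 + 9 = 9*d^2 + 146*d + 32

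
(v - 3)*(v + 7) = v^2 + 4*v - 21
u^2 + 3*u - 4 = (u - 1)*(u + 4)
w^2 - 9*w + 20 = (w - 5)*(w - 4)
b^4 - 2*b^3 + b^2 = b^2*(b - 1)^2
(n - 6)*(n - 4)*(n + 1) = n^3 - 9*n^2 + 14*n + 24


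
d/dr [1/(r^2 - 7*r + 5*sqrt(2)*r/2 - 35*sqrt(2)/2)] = 2*(-4*r - 5*sqrt(2) + 14)/(2*r^2 - 14*r + 5*sqrt(2)*r - 35*sqrt(2))^2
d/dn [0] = 0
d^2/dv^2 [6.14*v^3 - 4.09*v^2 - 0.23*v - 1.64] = 36.84*v - 8.18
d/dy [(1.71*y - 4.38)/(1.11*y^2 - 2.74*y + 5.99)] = (-1.8981*y^2 + 9.7236*y - 1.7583)/(1.2321*y^4 - 6.0828*y^3 + 20.8054*y^2 - 32.8252*y + 35.8801)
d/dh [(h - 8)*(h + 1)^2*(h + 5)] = 4*h^3 - 3*h^2 - 90*h - 83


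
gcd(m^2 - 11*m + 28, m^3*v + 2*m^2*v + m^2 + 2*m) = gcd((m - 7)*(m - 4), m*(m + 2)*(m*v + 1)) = 1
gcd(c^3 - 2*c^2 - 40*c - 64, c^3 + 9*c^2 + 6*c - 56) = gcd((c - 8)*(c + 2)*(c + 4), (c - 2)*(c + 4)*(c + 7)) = c + 4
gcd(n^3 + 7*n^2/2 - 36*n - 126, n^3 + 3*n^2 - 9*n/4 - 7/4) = n + 7/2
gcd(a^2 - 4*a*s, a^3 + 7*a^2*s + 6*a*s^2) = a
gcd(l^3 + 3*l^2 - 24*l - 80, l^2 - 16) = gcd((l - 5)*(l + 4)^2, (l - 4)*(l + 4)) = l + 4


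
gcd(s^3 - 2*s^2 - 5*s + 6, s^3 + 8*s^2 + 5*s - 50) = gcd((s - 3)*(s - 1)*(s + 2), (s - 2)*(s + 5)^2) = 1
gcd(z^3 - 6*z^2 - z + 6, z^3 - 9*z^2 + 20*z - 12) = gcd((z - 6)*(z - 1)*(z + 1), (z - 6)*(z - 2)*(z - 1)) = z^2 - 7*z + 6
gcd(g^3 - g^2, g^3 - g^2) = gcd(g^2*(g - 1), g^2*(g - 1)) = g^3 - g^2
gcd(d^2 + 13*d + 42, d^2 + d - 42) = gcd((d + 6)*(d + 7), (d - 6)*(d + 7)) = d + 7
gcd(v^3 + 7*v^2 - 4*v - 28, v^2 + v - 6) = v - 2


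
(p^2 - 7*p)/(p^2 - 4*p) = (p - 7)/(p - 4)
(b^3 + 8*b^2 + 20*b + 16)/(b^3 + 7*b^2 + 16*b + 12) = (b + 4)/(b + 3)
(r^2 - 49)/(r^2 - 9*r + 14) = (r + 7)/(r - 2)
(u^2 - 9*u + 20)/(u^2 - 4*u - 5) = (u - 4)/(u + 1)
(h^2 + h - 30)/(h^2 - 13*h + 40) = (h + 6)/(h - 8)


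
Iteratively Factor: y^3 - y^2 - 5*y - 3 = (y - 3)*(y^2 + 2*y + 1) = (y - 3)*(y + 1)*(y + 1)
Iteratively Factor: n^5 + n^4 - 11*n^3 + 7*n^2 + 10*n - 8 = (n - 1)*(n^4 + 2*n^3 - 9*n^2 - 2*n + 8) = (n - 1)*(n + 1)*(n^3 + n^2 - 10*n + 8) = (n - 2)*(n - 1)*(n + 1)*(n^2 + 3*n - 4) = (n - 2)*(n - 1)*(n + 1)*(n + 4)*(n - 1)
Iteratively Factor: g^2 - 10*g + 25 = (g - 5)*(g - 5)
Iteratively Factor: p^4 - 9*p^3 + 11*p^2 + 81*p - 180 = (p - 3)*(p^3 - 6*p^2 - 7*p + 60) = (p - 3)*(p + 3)*(p^2 - 9*p + 20) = (p - 5)*(p - 3)*(p + 3)*(p - 4)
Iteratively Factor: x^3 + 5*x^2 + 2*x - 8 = (x + 4)*(x^2 + x - 2) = (x - 1)*(x + 4)*(x + 2)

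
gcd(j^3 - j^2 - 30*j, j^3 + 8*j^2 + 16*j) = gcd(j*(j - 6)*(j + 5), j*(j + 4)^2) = j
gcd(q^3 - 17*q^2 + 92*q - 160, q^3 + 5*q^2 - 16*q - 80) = q - 4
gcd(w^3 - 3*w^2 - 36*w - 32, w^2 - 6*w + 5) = 1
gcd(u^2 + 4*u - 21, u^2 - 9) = u - 3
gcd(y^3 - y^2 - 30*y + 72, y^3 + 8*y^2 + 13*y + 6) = y + 6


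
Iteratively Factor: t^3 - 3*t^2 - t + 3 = (t - 3)*(t^2 - 1) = (t - 3)*(t + 1)*(t - 1)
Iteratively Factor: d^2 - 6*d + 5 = (d - 5)*(d - 1)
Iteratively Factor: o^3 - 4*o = (o - 2)*(o^2 + 2*o) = (o - 2)*(o + 2)*(o)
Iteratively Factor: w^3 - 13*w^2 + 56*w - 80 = (w - 4)*(w^2 - 9*w + 20) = (w - 5)*(w - 4)*(w - 4)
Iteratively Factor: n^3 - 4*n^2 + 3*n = (n - 3)*(n^2 - n) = n*(n - 3)*(n - 1)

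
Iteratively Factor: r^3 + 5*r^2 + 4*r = (r)*(r^2 + 5*r + 4) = r*(r + 1)*(r + 4)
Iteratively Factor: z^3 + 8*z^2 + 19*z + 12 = (z + 1)*(z^2 + 7*z + 12) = (z + 1)*(z + 4)*(z + 3)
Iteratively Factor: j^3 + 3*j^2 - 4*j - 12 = (j + 3)*(j^2 - 4) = (j + 2)*(j + 3)*(j - 2)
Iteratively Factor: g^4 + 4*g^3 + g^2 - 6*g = (g - 1)*(g^3 + 5*g^2 + 6*g) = (g - 1)*(g + 3)*(g^2 + 2*g) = (g - 1)*(g + 2)*(g + 3)*(g)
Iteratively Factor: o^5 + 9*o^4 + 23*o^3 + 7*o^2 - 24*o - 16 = (o + 1)*(o^4 + 8*o^3 + 15*o^2 - 8*o - 16) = (o + 1)*(o + 4)*(o^3 + 4*o^2 - o - 4) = (o + 1)*(o + 4)^2*(o^2 - 1) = (o + 1)^2*(o + 4)^2*(o - 1)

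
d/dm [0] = 0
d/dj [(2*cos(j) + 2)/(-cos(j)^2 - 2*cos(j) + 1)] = 2*(sin(j)^2 - 2*cos(j) - 4)*sin(j)/(-sin(j)^2 + 2*cos(j))^2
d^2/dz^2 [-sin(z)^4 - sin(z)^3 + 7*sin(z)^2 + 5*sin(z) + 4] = 16*sin(z)^4 + 9*sin(z)^3 - 40*sin(z)^2 - 11*sin(z) + 14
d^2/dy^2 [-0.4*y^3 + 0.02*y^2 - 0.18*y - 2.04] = 0.04 - 2.4*y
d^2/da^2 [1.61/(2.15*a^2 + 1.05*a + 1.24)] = (-14.88445*a^2 - 7.26915*a + 1.61*(4.3*a + 1.05)*(8.6*a + 2.1) - 8.58452)/(2.15*a^2 + 1.05*a + 1.24)^3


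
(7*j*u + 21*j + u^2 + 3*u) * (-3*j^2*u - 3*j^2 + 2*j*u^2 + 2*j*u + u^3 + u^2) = -21*j^3*u^2 - 84*j^3*u - 63*j^3 + 11*j^2*u^3 + 44*j^2*u^2 + 33*j^2*u + 9*j*u^4 + 36*j*u^3 + 27*j*u^2 + u^5 + 4*u^4 + 3*u^3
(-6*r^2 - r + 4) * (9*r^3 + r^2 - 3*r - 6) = -54*r^5 - 15*r^4 + 53*r^3 + 43*r^2 - 6*r - 24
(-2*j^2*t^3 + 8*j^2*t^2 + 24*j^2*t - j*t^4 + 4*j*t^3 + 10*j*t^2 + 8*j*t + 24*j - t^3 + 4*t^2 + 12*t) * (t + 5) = -2*j^2*t^4 - 2*j^2*t^3 + 64*j^2*t^2 + 120*j^2*t - j*t^5 - j*t^4 + 30*j*t^3 + 58*j*t^2 + 64*j*t + 120*j - t^4 - t^3 + 32*t^2 + 60*t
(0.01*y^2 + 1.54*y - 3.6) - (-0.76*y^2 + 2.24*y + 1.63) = 0.77*y^2 - 0.7*y - 5.23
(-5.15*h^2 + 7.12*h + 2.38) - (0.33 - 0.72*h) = -5.15*h^2 + 7.84*h + 2.05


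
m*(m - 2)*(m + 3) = m^3 + m^2 - 6*m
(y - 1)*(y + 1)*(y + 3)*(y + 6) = y^4 + 9*y^3 + 17*y^2 - 9*y - 18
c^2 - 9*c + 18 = (c - 6)*(c - 3)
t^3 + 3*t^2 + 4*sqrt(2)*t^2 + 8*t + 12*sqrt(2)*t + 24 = (t + 3)*(t + 2*sqrt(2))^2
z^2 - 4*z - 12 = (z - 6)*(z + 2)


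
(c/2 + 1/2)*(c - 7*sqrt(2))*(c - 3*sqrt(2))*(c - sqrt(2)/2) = c^4/2 - 21*sqrt(2)*c^3/4 + c^3/2 - 21*sqrt(2)*c^2/4 + 26*c^2 - 21*sqrt(2)*c/2 + 26*c - 21*sqrt(2)/2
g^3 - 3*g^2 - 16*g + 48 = (g - 4)*(g - 3)*(g + 4)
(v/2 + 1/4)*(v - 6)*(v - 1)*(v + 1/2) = v^4/2 - 3*v^3 - 3*v^2/8 + 17*v/8 + 3/4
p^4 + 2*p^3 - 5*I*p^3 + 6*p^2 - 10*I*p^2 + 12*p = p*(p + 2)*(p - 6*I)*(p + I)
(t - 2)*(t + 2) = t^2 - 4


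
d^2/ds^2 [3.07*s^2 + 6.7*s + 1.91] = 6.14000000000000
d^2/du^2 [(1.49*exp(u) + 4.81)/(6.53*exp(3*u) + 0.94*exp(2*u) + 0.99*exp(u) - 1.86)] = (254.139764*exp(6*u) + 1873.362315*exp(5*u) + 287.559114*exp(4*u) + 313.06843*exp(3*u) + 554.850936*exp(2*u) + 41.097183*exp(u) + 14.011938)*exp(u)/(278.445077*exp(9*u) + 120.247338*exp(8*u) + 143.953197*exp(7*u) - 200.64473*exp(6*u) - 46.677861*exp(5*u) - 74.312658*exp(4*u) + 58.358367*exp(3*u) + 4.287114*exp(2*u) + 10.275012*exp(u) - 6.434856)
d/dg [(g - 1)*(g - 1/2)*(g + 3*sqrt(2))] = 3*g^2 - 3*g + 6*sqrt(2)*g - 9*sqrt(2)/2 + 1/2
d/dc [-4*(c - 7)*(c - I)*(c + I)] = -12*c^2 + 56*c - 4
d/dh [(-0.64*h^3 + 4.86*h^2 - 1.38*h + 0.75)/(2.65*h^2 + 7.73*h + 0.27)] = (-1.696*h^4 - 9.8944*h^3 + 40.7064*h^2 - 1.3506*h - 6.1701)/(7.0225*h^4 + 40.969*h^3 + 61.1839*h^2 + 4.1742*h + 0.0729)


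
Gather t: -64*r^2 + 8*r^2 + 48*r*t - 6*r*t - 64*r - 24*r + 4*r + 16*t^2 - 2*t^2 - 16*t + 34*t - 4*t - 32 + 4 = -56*r^2 - 84*r + 14*t^2 + t*(42*r + 14) - 28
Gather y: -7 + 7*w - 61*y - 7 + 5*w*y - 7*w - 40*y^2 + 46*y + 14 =-40*y^2 + y*(5*w - 15)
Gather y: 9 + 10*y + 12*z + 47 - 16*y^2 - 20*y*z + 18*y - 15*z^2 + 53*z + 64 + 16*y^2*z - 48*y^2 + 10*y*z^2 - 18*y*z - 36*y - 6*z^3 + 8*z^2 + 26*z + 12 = y^2*(16*z - 64) + y*(10*z^2 - 38*z - 8) - 6*z^3 - 7*z^2 + 91*z + 132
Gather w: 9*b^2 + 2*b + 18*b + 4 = 9*b^2 + 20*b + 4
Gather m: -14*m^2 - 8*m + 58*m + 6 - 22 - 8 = -14*m^2 + 50*m - 24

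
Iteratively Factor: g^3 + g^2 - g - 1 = (g + 1)*(g^2 - 1) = (g + 1)^2*(g - 1)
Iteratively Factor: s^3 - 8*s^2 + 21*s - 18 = (s - 2)*(s^2 - 6*s + 9) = (s - 3)*(s - 2)*(s - 3)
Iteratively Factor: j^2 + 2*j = (j)*(j + 2)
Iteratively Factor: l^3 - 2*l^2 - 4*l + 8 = (l - 2)*(l^2 - 4) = (l - 2)^2*(l + 2)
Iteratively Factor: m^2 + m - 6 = (m + 3)*(m - 2)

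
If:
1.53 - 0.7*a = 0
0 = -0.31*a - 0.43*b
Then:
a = 2.19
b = -1.58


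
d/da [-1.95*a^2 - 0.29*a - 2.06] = -3.9*a - 0.29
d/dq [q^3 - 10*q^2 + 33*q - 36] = 3*q^2 - 20*q + 33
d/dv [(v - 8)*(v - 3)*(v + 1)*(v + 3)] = 4*v^3 - 21*v^2 - 34*v + 63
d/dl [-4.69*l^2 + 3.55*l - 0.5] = 3.55 - 9.38*l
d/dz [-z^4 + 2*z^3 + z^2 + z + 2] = -4*z^3 + 6*z^2 + 2*z + 1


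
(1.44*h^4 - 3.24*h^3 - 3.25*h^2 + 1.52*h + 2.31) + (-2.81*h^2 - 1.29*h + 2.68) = 1.44*h^4 - 3.24*h^3 - 6.06*h^2 + 0.23*h + 4.99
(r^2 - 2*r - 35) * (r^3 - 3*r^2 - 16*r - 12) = r^5 - 5*r^4 - 45*r^3 + 125*r^2 + 584*r + 420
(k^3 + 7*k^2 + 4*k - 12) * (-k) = -k^4 - 7*k^3 - 4*k^2 + 12*k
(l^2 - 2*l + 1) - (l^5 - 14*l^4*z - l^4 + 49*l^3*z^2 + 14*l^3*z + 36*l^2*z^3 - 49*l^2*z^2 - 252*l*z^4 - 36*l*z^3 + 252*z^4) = -l^5 + 14*l^4*z + l^4 - 49*l^3*z^2 - 14*l^3*z - 36*l^2*z^3 + 49*l^2*z^2 + l^2 + 252*l*z^4 + 36*l*z^3 - 2*l - 252*z^4 + 1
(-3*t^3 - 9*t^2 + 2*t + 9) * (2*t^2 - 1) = -6*t^5 - 18*t^4 + 7*t^3 + 27*t^2 - 2*t - 9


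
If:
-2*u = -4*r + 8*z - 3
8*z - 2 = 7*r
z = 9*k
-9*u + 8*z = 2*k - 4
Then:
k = 61/2924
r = -52/731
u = 887/1462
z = 549/2924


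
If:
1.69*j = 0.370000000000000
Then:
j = 0.22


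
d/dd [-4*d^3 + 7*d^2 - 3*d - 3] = -12*d^2 + 14*d - 3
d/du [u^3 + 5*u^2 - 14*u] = 3*u^2 + 10*u - 14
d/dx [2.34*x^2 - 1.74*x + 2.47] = 4.68*x - 1.74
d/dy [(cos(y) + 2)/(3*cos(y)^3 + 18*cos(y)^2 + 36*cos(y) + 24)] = 2*sin(y)/(3*(cos(y) + 2)^3)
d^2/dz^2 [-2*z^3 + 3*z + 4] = -12*z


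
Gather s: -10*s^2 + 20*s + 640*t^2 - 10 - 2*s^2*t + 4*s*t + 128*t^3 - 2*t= s^2*(-2*t - 10) + s*(4*t + 20) + 128*t^3 + 640*t^2 - 2*t - 10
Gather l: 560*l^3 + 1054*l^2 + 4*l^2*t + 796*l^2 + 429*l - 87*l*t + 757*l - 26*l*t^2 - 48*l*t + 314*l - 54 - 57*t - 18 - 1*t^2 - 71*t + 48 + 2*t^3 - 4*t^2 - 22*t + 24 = 560*l^3 + l^2*(4*t + 1850) + l*(-26*t^2 - 135*t + 1500) + 2*t^3 - 5*t^2 - 150*t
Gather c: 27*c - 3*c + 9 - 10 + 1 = 24*c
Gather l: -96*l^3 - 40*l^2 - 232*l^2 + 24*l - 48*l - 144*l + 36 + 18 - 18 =-96*l^3 - 272*l^2 - 168*l + 36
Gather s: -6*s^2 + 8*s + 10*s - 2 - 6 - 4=-6*s^2 + 18*s - 12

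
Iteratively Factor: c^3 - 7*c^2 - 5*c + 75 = (c + 3)*(c^2 - 10*c + 25) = (c - 5)*(c + 3)*(c - 5)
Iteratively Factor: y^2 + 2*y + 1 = (y + 1)*(y + 1)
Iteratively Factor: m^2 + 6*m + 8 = (m + 2)*(m + 4)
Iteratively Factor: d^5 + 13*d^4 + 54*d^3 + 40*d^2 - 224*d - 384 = (d - 2)*(d^4 + 15*d^3 + 84*d^2 + 208*d + 192) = (d - 2)*(d + 4)*(d^3 + 11*d^2 + 40*d + 48) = (d - 2)*(d + 4)^2*(d^2 + 7*d + 12) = (d - 2)*(d + 3)*(d + 4)^2*(d + 4)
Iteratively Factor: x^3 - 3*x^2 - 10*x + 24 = (x - 4)*(x^2 + x - 6) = (x - 4)*(x + 3)*(x - 2)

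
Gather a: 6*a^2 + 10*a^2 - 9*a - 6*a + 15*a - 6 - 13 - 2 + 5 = 16*a^2 - 16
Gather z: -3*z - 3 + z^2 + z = z^2 - 2*z - 3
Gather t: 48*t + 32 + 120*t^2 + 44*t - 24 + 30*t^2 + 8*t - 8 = 150*t^2 + 100*t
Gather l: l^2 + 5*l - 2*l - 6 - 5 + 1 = l^2 + 3*l - 10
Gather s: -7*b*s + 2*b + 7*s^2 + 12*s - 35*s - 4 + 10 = 2*b + 7*s^2 + s*(-7*b - 23) + 6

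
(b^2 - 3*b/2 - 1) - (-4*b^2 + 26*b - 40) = 5*b^2 - 55*b/2 + 39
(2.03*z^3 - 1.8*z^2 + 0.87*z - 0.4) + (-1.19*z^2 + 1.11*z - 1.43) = 2.03*z^3 - 2.99*z^2 + 1.98*z - 1.83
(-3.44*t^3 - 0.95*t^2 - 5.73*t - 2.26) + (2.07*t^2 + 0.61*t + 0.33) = -3.44*t^3 + 1.12*t^2 - 5.12*t - 1.93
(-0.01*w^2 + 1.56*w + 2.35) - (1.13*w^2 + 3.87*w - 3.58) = -1.14*w^2 - 2.31*w + 5.93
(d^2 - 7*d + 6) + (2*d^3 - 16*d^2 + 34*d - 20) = 2*d^3 - 15*d^2 + 27*d - 14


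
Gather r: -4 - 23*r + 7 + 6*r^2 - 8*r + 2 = 6*r^2 - 31*r + 5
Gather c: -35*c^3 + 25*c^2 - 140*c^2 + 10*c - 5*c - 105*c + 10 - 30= -35*c^3 - 115*c^2 - 100*c - 20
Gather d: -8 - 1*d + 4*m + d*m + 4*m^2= d*(m - 1) + 4*m^2 + 4*m - 8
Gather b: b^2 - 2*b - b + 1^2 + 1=b^2 - 3*b + 2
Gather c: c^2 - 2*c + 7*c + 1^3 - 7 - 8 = c^2 + 5*c - 14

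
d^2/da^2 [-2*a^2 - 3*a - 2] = -4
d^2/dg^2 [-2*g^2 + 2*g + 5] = -4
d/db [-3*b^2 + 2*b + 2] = 2 - 6*b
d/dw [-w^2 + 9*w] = 9 - 2*w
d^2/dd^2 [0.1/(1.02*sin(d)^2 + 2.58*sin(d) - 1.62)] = (-0.41616*sin(d)^4 - 0.78948*sin(d)^3 - 0.70236*sin(d)^2 + 1.161*sin(d) + 1.66176)/(1.02*sin(d)^2 + 2.58*sin(d) - 1.62)^3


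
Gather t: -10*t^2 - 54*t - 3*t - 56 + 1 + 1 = -10*t^2 - 57*t - 54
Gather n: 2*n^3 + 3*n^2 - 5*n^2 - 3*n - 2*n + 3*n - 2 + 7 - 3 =2*n^3 - 2*n^2 - 2*n + 2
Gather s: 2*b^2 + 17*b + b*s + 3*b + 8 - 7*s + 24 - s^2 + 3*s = 2*b^2 + 20*b - s^2 + s*(b - 4) + 32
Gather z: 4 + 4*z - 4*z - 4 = 0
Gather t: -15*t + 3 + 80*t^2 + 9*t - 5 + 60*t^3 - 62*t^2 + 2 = 60*t^3 + 18*t^2 - 6*t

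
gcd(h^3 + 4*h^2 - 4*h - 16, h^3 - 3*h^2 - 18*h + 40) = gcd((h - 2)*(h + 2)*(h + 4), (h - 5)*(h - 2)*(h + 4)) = h^2 + 2*h - 8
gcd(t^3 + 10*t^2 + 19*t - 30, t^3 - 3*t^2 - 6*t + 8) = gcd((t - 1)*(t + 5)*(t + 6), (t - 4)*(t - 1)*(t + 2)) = t - 1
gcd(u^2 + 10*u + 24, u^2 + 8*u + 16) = u + 4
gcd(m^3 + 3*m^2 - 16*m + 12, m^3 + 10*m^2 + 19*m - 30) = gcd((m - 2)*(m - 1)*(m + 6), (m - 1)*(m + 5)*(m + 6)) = m^2 + 5*m - 6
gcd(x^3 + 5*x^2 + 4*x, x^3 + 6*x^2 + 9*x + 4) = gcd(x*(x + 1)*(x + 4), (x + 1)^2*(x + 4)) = x^2 + 5*x + 4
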